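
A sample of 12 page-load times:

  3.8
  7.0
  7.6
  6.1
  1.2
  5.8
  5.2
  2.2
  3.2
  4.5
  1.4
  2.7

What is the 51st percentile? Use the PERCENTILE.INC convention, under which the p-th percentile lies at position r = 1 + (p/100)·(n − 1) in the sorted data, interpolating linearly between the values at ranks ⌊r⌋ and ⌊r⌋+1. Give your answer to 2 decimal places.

Sorted: 1.2, 1.4, 2.2, 2.7, 3.2, 3.8, 4.5, 5.2, 5.8, 6.1, 7.0, 7.6.
n = 12.
r = 1 + (51/100)·(12 − 1) = 1 + 5.61 = 6.61.
Rank 6 is 3.8 and rank 7 is 4.5.
Interpolate: 3.8 + 0.61·(4.5 − 3.8) = 3.8 + 0.61·0.7 = 4.227.

4.23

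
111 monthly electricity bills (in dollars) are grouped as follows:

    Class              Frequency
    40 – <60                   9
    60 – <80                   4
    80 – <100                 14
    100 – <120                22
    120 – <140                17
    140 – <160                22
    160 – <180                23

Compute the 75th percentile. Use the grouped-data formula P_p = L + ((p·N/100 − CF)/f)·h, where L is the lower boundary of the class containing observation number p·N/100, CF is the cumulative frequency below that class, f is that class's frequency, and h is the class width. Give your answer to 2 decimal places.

155.68

N = 111; target position k = 75/100 · 111 = 83.25.
Cumulative frequencies: 9, 13, 27, 49, 66, 88, 111.
Observation 83.25 falls in the class 140 – <160.
L = 140, CF = 66, f = 22, h = 20.
P75 = 140 + ((83.25 − 66)/22)·20 = 140 + 15.6818 = 155.682.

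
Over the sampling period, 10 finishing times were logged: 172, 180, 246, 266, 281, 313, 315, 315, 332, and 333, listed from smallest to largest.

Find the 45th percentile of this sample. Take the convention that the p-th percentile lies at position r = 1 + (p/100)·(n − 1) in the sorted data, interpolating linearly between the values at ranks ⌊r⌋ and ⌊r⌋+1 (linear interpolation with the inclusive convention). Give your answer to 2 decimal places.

n = 10.
r = 1 + (45/100)·(10 − 1) = 1 + 4.05 = 5.05.
Rank 5 is 281 and rank 6 is 313.
Interpolate: 281 + 0.05·(313 − 281) = 281 + 0.05·32 = 282.6.

282.60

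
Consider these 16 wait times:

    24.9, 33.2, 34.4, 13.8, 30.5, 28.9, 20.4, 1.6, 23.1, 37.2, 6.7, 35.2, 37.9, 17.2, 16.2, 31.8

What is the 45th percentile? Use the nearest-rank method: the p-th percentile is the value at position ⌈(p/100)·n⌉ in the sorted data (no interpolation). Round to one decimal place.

24.9

Sorted: 1.6, 6.7, 13.8, 16.2, 17.2, 20.4, 23.1, 24.9, 28.9, 30.5, 31.8, 33.2, 34.4, 35.2, 37.2, 37.9.
n = 16.
Position = ⌈45/100 · 16⌉ = ⌈7.2⌉ = 8.
The value at rank 8 is 24.9.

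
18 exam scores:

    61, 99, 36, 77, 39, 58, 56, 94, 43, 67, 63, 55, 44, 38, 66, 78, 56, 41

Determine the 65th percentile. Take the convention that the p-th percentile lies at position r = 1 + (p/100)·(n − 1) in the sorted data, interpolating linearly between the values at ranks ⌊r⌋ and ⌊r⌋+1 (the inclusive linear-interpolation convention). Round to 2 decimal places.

Sorted: 36, 38, 39, 41, 43, 44, 55, 56, 56, 58, 61, 63, 66, 67, 77, 78, 94, 99.
n = 18.
r = 1 + (65/100)·(18 − 1) = 1 + 11.05 = 12.05.
Rank 12 is 63 and rank 13 is 66.
Interpolate: 63 + 0.05·(66 − 63) = 63 + 0.05·3 = 63.15.

63.15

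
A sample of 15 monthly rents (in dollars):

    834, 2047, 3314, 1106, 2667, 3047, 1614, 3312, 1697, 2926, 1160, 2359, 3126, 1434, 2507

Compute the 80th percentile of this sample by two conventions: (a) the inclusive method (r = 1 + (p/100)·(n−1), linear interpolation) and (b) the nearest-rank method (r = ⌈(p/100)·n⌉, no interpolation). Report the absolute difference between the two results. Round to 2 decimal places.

15.80

Sorted: 834, 1106, 1160, 1434, 1614, 1697, 2047, 2359, 2507, 2667, 2926, 3047, 3126, 3312, 3314.
n = 15.
(a) r = 12.2; between ranks 12 (3047) and 13 (3126): 3062.8.
(b) the nearest-rank method: rank 12 → 3047.
|3062.8 − 3047| = 15.8.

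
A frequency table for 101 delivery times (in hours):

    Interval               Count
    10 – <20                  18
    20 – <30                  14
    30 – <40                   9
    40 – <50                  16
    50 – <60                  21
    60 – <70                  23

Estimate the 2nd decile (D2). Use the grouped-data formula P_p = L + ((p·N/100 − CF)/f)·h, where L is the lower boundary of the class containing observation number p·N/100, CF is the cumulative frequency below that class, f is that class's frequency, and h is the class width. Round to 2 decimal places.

21.57

N = 101; target position k = 20/100 · 101 = 20.2.
Cumulative frequencies: 18, 32, 41, 57, 78, 101.
Observation 20.2 falls in the class 20 – <30.
L = 20, CF = 18, f = 14, h = 10.
P20 = 20 + ((20.2 − 18)/14)·10 = 20 + 1.57143 = 21.5714.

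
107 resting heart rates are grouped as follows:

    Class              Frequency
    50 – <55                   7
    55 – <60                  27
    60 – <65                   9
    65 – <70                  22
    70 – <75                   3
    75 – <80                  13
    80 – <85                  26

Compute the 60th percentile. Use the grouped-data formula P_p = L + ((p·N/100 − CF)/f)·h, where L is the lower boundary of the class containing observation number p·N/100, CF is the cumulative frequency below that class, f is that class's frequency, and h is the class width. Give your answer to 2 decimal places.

N = 107; target position k = 60/100 · 107 = 64.2.
Cumulative frequencies: 7, 34, 43, 65, 68, 81, 107.
Observation 64.2 falls in the class 65 – <70.
L = 65, CF = 43, f = 22, h = 5.
P60 = 65 + ((64.2 − 43)/22)·5 = 65 + 4.81818 = 69.8182.

69.82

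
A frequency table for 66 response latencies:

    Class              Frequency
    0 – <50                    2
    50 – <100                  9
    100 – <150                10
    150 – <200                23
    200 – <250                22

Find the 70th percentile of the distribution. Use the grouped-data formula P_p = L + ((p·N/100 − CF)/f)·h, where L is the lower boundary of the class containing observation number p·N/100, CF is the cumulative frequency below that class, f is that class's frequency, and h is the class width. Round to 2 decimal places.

205.00

N = 66; target position k = 70/100 · 66 = 46.2.
Cumulative frequencies: 2, 11, 21, 44, 66.
Observation 46.2 falls in the class 200 – <250.
L = 200, CF = 44, f = 22, h = 50.
P70 = 200 + ((46.2 − 44)/22)·50 = 200 + 5 = 205.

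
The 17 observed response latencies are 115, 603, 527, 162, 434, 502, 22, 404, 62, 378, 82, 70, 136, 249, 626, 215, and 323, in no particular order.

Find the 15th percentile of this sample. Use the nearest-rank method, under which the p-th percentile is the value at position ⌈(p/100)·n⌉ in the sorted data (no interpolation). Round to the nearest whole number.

Sorted: 22, 62, 70, 82, 115, 136, 162, 215, 249, 323, 378, 404, 434, 502, 527, 603, 626.
n = 17.
Position = ⌈15/100 · 17⌉ = ⌈2.55⌉ = 3.
The value at rank 3 is 70.

70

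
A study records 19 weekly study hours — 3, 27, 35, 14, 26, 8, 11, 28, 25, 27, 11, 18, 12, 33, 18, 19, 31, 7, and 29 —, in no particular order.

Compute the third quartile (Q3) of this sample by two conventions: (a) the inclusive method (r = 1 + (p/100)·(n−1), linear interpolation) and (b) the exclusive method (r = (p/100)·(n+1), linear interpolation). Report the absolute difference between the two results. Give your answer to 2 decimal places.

Sorted: 3, 7, 8, 11, 11, 12, 14, 18, 18, 19, 25, 26, 27, 27, 28, 29, 31, 33, 35.
n = 19.
(a) r = 14.5; between ranks 14 (27) and 15 (28): 27.5.
(b) r = 15 → value at rank 15 = 28.
|27.5 − 28| = 0.5.

0.50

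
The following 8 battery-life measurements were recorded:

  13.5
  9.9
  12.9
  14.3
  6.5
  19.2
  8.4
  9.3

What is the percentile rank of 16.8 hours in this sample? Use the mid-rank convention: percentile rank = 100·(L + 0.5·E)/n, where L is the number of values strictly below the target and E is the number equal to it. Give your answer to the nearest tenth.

87.5

Sorted: 6.5, 8.4, 9.3, 9.9, 12.9, 13.5, 14.3, 19.2.
Count below 16.8: L = 7; count equal: E = 0; n = 8.
Percentile rank = 100·(7 + 0.5·0)/8 = 100·7/8 = 87.5.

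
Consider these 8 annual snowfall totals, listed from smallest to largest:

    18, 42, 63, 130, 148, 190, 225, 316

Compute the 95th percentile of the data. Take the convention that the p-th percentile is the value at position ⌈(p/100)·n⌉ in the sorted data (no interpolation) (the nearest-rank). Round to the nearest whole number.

n = 8.
Position = ⌈95/100 · 8⌉ = ⌈7.6⌉ = 8.
The value at rank 8 is 316.

316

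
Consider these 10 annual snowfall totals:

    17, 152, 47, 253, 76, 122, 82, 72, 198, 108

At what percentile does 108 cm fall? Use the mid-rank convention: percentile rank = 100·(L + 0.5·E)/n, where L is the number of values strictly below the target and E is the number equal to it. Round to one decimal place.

55.0

Sorted: 17, 47, 72, 76, 82, 108, 122, 152, 198, 253.
Count below 108: L = 5; count equal: E = 1; n = 10.
Percentile rank = 100·(5 + 0.5·1)/10 = 100·5.5/10 = 55.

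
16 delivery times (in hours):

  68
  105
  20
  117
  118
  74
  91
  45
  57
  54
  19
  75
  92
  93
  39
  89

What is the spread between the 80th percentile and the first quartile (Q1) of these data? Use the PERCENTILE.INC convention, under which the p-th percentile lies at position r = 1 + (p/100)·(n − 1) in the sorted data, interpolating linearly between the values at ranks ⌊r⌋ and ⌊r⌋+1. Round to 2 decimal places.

Sorted: 19, 20, 39, 45, 54, 57, 68, 74, 75, 89, 91, 92, 93, 105, 117, 118.
n = 16.
P25: r = 4.75; ranks 4–5 are 45, 54; interpolating gives 51.75.
P80: r = 13 (integer) → 93.
Difference: 93 − 51.75 = 41.25.

41.25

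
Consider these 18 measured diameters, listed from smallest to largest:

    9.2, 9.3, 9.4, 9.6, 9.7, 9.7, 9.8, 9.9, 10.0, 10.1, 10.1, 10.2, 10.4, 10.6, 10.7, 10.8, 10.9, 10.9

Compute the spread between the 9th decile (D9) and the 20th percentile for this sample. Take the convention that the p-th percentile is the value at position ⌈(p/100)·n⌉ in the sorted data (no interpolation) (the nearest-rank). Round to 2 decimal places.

n = 18.
P20: rank ⌈20/100·18⌉ = 4 → 9.6.
P90: rank ⌈90/100·18⌉ = 17 → 10.9.
Difference: 10.9 − 9.6 = 1.3.

1.30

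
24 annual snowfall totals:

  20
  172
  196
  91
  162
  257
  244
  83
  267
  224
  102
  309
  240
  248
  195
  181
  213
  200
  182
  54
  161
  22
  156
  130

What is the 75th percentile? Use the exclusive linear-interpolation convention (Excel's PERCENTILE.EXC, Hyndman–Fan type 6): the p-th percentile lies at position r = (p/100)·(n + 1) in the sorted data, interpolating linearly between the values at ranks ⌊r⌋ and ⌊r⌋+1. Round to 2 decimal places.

236.00

Sorted: 20, 22, 54, 83, 91, 102, 130, 156, 161, 162, 172, 181, 182, 195, 196, 200, 213, 224, 240, 244, 248, 257, 267, 309.
n = 24.
r = (75/100)·(24 + 1) = 18.75.
Rank 18 is 224 and rank 19 is 240.
Interpolate: 224 + 0.75·(240 − 224) = 224 + 0.75·16 = 236.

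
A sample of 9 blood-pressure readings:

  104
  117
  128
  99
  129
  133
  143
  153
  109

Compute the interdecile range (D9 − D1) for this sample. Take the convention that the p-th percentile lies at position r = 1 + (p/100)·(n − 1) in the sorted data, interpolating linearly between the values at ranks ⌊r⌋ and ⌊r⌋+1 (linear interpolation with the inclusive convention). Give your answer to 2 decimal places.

Sorted: 99, 104, 109, 117, 128, 129, 133, 143, 153.
n = 9.
P10: r = 1.8; ranks 1–2 are 99, 104; interpolating gives 103.
P90: r = 8.2; ranks 8–9 are 143, 153; interpolating gives 145.
Difference: 145 − 103 = 42.

42.00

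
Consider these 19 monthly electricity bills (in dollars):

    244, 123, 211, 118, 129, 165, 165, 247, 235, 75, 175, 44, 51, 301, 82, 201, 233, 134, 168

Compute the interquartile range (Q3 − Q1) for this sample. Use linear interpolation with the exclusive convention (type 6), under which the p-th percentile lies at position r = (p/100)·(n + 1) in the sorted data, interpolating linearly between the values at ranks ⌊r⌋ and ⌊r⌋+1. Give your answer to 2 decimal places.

Sorted: 44, 51, 75, 82, 118, 123, 129, 134, 165, 165, 168, 175, 201, 211, 233, 235, 244, 247, 301.
n = 19.
P25: r = 5 (integer) → 118.
P75: r = 15 (integer) → 233.
Difference: 233 − 118 = 115.

115.00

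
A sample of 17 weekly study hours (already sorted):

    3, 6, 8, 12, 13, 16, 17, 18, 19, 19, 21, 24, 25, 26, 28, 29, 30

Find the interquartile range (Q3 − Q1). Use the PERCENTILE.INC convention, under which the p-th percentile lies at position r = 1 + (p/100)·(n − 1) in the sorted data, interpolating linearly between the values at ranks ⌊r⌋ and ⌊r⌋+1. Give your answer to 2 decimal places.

n = 17.
P25: r = 5 (integer) → 13.
P75: r = 13 (integer) → 25.
Difference: 25 − 13 = 12.

12.00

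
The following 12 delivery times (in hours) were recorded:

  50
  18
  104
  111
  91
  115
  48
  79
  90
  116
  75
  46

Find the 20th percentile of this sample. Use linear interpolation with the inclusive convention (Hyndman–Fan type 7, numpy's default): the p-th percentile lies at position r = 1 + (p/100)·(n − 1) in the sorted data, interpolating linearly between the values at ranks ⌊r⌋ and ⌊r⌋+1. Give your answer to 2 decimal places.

48.40

Sorted: 18, 46, 48, 50, 75, 79, 90, 91, 104, 111, 115, 116.
n = 12.
r = 1 + (20/100)·(12 − 1) = 1 + 2.2 = 3.2.
Rank 3 is 48 and rank 4 is 50.
Interpolate: 48 + 0.2·(50 − 48) = 48 + 0.2·2 = 48.4.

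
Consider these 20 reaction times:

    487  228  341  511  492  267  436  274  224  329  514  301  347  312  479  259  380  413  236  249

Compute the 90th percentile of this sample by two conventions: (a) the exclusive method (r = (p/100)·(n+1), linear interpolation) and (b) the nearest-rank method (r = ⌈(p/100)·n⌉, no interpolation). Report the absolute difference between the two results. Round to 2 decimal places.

17.10

Sorted: 224, 228, 236, 249, 259, 267, 274, 301, 312, 329, 341, 347, 380, 413, 436, 479, 487, 492, 511, 514.
n = 20.
(a) r = 18.9; between ranks 18 (492) and 19 (511): 509.1.
(b) the nearest-rank method: rank 18 → 492.
|509.1 − 492| = 17.1.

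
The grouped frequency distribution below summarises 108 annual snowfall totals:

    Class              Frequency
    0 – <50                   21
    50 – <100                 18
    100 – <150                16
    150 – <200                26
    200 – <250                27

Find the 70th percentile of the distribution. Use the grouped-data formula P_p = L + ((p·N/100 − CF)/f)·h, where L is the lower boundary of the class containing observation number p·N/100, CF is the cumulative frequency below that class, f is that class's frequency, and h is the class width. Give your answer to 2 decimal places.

N = 108; target position k = 70/100 · 108 = 75.6.
Cumulative frequencies: 21, 39, 55, 81, 108.
Observation 75.6 falls in the class 150 – <200.
L = 150, CF = 55, f = 26, h = 50.
P70 = 150 + ((75.6 − 55)/26)·50 = 150 + 39.6154 = 189.615.

189.62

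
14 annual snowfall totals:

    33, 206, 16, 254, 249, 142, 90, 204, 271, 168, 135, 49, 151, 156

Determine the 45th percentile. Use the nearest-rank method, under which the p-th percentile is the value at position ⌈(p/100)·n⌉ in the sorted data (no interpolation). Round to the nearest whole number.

Sorted: 16, 33, 49, 90, 135, 142, 151, 156, 168, 204, 206, 249, 254, 271.
n = 14.
Position = ⌈45/100 · 14⌉ = ⌈6.3⌉ = 7.
The value at rank 7 is 151.

151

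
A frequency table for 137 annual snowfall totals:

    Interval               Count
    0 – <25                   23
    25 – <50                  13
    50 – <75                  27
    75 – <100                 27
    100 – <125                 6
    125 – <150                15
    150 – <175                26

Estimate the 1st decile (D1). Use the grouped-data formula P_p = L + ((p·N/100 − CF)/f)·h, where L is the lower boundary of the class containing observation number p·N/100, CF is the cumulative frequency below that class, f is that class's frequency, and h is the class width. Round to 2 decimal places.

14.89

N = 137; target position k = 10/100 · 137 = 13.7.
Cumulative frequencies: 23, 36, 63, 90, 96, 111, 137.
Observation 13.7 falls in the class 0 – <25.
L = 0, CF = 0, f = 23, h = 25.
P10 = 0 + ((13.7 − 0)/23)·25 = 0 + 14.8913 = 14.8913.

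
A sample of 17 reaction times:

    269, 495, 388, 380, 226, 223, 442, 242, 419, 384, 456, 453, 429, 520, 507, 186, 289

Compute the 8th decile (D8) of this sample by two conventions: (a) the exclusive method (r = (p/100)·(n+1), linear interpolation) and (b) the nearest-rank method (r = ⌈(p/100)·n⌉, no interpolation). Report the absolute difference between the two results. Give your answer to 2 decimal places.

Sorted: 186, 223, 226, 242, 269, 289, 380, 384, 388, 419, 429, 442, 453, 456, 495, 507, 520.
n = 17.
(a) r = 14.4; between ranks 14 (456) and 15 (495): 471.6.
(b) the nearest-rank method: rank 14 → 456.
|471.6 − 456| = 15.6.

15.60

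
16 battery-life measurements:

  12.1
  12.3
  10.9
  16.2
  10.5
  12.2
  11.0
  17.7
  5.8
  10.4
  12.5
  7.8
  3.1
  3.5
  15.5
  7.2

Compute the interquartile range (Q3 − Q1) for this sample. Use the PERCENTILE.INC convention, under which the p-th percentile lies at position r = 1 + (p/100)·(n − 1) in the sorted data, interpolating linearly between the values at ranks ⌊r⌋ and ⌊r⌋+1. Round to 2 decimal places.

Sorted: 3.1, 3.5, 5.8, 7.2, 7.8, 10.4, 10.5, 10.9, 11.0, 12.1, 12.2, 12.3, 12.5, 15.5, 16.2, 17.7.
n = 16.
P25: r = 4.75; ranks 4–5 are 7.2, 7.8; interpolating gives 7.65.
P75: r = 12.25; ranks 12–13 are 12.3, 12.5; interpolating gives 12.35.
Difference: 12.35 − 7.65 = 4.7.

4.70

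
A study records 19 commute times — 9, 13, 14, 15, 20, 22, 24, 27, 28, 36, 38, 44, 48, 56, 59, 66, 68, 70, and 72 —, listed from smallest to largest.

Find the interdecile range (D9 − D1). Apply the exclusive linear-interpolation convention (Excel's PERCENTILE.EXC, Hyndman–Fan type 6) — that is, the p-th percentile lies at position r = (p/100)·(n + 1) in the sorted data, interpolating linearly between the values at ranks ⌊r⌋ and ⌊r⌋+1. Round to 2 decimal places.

57.00

n = 19.
P10: r = 2 (integer) → 13.
P90: r = 18 (integer) → 70.
Difference: 70 − 13 = 57.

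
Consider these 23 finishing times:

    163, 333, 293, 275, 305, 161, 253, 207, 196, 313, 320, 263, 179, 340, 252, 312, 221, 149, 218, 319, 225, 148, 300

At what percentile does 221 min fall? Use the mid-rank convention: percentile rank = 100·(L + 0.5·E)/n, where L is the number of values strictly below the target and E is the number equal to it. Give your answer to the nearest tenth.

37.0

Sorted: 148, 149, 161, 163, 179, 196, 207, 218, 221, 225, 252, 253, 263, 275, 293, 300, 305, 312, 313, 319, 320, 333, 340.
Count below 221: L = 8; count equal: E = 1; n = 23.
Percentile rank = 100·(8 + 0.5·1)/23 = 100·8.5/23 = 36.96.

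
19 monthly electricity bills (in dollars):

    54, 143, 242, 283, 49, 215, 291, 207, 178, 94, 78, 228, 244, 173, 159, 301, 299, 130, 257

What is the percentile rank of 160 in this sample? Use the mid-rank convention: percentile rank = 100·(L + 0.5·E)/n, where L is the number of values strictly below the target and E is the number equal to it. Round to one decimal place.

Sorted: 49, 54, 78, 94, 130, 143, 159, 173, 178, 207, 215, 228, 242, 244, 257, 283, 291, 299, 301.
Count below 160: L = 7; count equal: E = 0; n = 19.
Percentile rank = 100·(7 + 0.5·0)/19 = 100·7/19 = 36.84.

36.8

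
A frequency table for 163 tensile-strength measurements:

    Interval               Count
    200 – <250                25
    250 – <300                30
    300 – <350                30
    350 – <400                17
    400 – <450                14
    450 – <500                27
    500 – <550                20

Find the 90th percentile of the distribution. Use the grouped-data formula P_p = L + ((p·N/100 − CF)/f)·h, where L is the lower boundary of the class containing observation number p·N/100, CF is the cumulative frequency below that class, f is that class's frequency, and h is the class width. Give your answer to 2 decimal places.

N = 163; target position k = 90/100 · 163 = 146.7.
Cumulative frequencies: 25, 55, 85, 102, 116, 143, 163.
Observation 146.7 falls in the class 500 – <550.
L = 500, CF = 143, f = 20, h = 50.
P90 = 500 + ((146.7 − 143)/20)·50 = 500 + 9.25 = 509.25.

509.25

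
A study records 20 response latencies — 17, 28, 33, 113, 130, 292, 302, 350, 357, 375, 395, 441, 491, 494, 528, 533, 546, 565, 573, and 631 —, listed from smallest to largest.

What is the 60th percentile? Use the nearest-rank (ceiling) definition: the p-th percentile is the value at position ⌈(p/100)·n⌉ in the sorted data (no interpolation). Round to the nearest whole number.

n = 20.
Position = ⌈60/100 · 20⌉ = ⌈12⌉ = 12.
The value at rank 12 is 441.

441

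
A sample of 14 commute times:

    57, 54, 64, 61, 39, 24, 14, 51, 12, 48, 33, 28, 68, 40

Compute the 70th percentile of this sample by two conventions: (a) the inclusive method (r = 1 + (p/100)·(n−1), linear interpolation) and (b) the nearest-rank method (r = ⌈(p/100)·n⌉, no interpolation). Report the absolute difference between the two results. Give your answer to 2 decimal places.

Sorted: 12, 14, 24, 28, 33, 39, 40, 48, 51, 54, 57, 61, 64, 68.
n = 14.
(a) r = 10.1; between ranks 10 (54) and 11 (57): 54.3.
(b) the nearest-rank method: rank 10 → 54.
|54.3 − 54| = 0.3.

0.30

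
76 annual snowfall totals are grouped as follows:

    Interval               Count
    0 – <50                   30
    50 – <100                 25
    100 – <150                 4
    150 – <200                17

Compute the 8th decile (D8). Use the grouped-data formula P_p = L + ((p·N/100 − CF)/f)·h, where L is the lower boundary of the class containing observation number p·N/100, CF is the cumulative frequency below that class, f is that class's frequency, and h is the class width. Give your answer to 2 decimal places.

N = 76; target position k = 80/100 · 76 = 60.8.
Cumulative frequencies: 30, 55, 59, 76.
Observation 60.8 falls in the class 150 – <200.
L = 150, CF = 59, f = 17, h = 50.
P80 = 150 + ((60.8 − 59)/17)·50 = 150 + 5.29412 = 155.294.

155.29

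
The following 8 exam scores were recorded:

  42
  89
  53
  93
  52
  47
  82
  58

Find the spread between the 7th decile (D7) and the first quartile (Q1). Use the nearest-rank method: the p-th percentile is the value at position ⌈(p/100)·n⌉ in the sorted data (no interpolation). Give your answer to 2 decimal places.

35.00

Sorted: 42, 47, 52, 53, 58, 82, 89, 93.
n = 8.
P25: rank ⌈25/100·8⌉ = 2 → 47.
P70: rank ⌈70/100·8⌉ = 6 → 82.
Difference: 82 − 47 = 35.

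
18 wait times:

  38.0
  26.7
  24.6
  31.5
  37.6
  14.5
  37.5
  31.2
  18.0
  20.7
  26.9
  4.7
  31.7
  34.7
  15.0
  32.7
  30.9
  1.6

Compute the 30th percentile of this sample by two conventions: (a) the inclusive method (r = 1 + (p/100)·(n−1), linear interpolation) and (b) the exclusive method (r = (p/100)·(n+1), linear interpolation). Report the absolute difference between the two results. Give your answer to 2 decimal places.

Sorted: 1.6, 4.7, 14.5, 15.0, 18.0, 20.7, 24.6, 26.7, 26.9, 30.9, 31.2, 31.5, 31.7, 32.7, 34.7, 37.5, 37.6, 38.0.
n = 18.
(a) r = 6.1; between ranks 6 (20.7) and 7 (24.6): 21.09.
(b) r = 5.7; between ranks 5 (18.0) and 6 (20.7): 19.89.
|21.09 − 19.89| = 1.2.

1.20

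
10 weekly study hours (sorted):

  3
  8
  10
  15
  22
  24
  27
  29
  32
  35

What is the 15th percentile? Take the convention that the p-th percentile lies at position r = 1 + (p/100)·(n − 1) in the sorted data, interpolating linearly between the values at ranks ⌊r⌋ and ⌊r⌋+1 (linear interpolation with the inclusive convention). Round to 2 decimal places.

8.70

n = 10.
r = 1 + (15/100)·(10 − 1) = 1 + 1.35 = 2.35.
Rank 2 is 8 and rank 3 is 10.
Interpolate: 8 + 0.35·(10 − 8) = 8 + 0.35·2 = 8.7.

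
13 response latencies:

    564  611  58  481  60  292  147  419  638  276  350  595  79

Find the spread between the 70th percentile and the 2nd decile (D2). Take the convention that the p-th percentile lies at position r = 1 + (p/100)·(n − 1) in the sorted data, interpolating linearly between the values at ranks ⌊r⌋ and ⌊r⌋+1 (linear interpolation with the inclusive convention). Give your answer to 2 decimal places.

408.00

Sorted: 58, 60, 79, 147, 276, 292, 350, 419, 481, 564, 595, 611, 638.
n = 13.
P20: r = 3.4; ranks 3–4 are 79, 147; interpolating gives 106.2.
P70: r = 9.4; ranks 9–10 are 481, 564; interpolating gives 514.2.
Difference: 514.2 − 106.2 = 408.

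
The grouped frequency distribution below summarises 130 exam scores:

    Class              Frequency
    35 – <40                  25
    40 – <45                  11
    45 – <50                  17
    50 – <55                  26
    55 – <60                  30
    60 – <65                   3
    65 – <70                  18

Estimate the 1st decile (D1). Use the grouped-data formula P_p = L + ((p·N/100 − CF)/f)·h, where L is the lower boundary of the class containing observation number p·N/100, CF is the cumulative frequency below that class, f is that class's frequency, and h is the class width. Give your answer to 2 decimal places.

37.60

N = 130; target position k = 10/100 · 130 = 13.
Cumulative frequencies: 25, 36, 53, 79, 109, 112, 130.
Observation 13 falls in the class 35 – <40.
L = 35, CF = 0, f = 25, h = 5.
P10 = 35 + ((13 − 0)/25)·5 = 35 + 2.6 = 37.6.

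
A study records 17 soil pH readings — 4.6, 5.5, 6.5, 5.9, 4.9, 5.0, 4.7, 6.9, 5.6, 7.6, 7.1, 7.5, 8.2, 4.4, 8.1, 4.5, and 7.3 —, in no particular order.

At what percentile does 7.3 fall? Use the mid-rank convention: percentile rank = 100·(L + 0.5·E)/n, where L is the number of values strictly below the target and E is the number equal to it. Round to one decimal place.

Sorted: 4.4, 4.5, 4.6, 4.7, 4.9, 5.0, 5.5, 5.6, 5.9, 6.5, 6.9, 7.1, 7.3, 7.5, 7.6, 8.1, 8.2.
Count below 7.3: L = 12; count equal: E = 1; n = 17.
Percentile rank = 100·(12 + 0.5·1)/17 = 100·12.5/17 = 73.53.

73.5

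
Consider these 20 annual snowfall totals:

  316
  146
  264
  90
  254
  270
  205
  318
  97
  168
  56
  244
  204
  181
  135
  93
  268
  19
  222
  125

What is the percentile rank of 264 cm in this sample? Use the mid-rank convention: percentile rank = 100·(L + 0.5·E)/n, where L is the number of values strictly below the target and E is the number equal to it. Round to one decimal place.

Sorted: 19, 56, 90, 93, 97, 125, 135, 146, 168, 181, 204, 205, 222, 244, 254, 264, 268, 270, 316, 318.
Count below 264: L = 15; count equal: E = 1; n = 20.
Percentile rank = 100·(15 + 0.5·1)/20 = 100·15.5/20 = 77.5.

77.5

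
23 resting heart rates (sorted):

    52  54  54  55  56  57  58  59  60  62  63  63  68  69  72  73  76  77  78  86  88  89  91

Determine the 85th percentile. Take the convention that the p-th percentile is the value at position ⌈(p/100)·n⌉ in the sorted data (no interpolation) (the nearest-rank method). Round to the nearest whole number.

86

n = 23.
Position = ⌈85/100 · 23⌉ = ⌈19.55⌉ = 20.
The value at rank 20 is 86.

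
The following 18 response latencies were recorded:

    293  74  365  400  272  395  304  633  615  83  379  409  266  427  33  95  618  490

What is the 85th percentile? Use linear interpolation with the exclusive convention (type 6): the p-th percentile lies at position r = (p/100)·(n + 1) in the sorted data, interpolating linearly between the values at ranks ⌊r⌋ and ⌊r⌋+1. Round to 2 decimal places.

Sorted: 33, 74, 83, 95, 266, 272, 293, 304, 365, 379, 395, 400, 409, 427, 490, 615, 618, 633.
n = 18.
r = (85/100)·(18 + 1) = 16.15.
Rank 16 is 615 and rank 17 is 618.
Interpolate: 615 + 0.15·(618 − 615) = 615 + 0.15·3 = 615.45.

615.45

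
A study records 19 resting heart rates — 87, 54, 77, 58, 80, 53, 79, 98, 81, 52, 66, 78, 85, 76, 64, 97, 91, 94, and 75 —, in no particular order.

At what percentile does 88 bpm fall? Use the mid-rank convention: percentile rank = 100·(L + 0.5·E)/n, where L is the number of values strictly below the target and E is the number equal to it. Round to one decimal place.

78.9

Sorted: 52, 53, 54, 58, 64, 66, 75, 76, 77, 78, 79, 80, 81, 85, 87, 91, 94, 97, 98.
Count below 88: L = 15; count equal: E = 0; n = 19.
Percentile rank = 100·(15 + 0.5·0)/19 = 100·15/19 = 78.95.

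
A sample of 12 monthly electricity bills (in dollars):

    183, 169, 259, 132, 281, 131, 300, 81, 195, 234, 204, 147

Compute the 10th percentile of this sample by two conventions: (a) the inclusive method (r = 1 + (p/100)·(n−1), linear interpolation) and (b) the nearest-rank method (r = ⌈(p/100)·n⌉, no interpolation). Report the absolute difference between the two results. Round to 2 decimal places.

Sorted: 81, 131, 132, 147, 169, 183, 195, 204, 234, 259, 281, 300.
n = 12.
(a) r = 2.1; between ranks 2 (131) and 3 (132): 131.1.
(b) the nearest-rank method: rank 2 → 131.
|131.1 − 131| = 0.1.

0.10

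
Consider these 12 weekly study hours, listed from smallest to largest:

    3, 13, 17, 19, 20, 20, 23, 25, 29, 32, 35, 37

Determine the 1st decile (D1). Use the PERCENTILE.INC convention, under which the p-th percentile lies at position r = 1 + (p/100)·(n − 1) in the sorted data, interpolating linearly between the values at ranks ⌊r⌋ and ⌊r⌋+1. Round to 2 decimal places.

n = 12.
r = 1 + (10/100)·(12 − 1) = 1 + 1.1 = 2.1.
Rank 2 is 13 and rank 3 is 17.
Interpolate: 13 + 0.1·(17 − 13) = 13 + 0.1·4 = 13.4.

13.40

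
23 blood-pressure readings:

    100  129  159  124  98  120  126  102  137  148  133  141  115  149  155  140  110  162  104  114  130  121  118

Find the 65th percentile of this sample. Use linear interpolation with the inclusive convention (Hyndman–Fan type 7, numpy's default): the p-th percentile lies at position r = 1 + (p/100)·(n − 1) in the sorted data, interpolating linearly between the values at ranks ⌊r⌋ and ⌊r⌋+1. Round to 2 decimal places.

134.20

Sorted: 98, 100, 102, 104, 110, 114, 115, 118, 120, 121, 124, 126, 129, 130, 133, 137, 140, 141, 148, 149, 155, 159, 162.
n = 23.
r = 1 + (65/100)·(23 − 1) = 1 + 14.3 = 15.3.
Rank 15 is 133 and rank 16 is 137.
Interpolate: 133 + 0.3·(137 − 133) = 133 + 0.3·4 = 134.2.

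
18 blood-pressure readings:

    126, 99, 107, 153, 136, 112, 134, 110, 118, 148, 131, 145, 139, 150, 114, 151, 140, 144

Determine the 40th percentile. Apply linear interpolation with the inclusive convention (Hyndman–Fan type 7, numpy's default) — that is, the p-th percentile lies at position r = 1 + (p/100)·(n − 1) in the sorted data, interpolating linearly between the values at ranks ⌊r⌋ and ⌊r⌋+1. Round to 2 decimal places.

130.00

Sorted: 99, 107, 110, 112, 114, 118, 126, 131, 134, 136, 139, 140, 144, 145, 148, 150, 151, 153.
n = 18.
r = 1 + (40/100)·(18 − 1) = 1 + 6.8 = 7.8.
Rank 7 is 126 and rank 8 is 131.
Interpolate: 126 + 0.8·(131 − 126) = 126 + 0.8·5 = 130.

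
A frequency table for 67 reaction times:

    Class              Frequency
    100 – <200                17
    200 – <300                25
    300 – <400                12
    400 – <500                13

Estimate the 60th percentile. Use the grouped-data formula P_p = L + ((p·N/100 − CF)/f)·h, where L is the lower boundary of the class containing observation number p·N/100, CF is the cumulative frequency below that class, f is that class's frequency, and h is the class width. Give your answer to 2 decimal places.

N = 67; target position k = 60/100 · 67 = 40.2.
Cumulative frequencies: 17, 42, 54, 67.
Observation 40.2 falls in the class 200 – <300.
L = 200, CF = 17, f = 25, h = 100.
P60 = 200 + ((40.2 − 17)/25)·100 = 200 + 92.8 = 292.8.

292.80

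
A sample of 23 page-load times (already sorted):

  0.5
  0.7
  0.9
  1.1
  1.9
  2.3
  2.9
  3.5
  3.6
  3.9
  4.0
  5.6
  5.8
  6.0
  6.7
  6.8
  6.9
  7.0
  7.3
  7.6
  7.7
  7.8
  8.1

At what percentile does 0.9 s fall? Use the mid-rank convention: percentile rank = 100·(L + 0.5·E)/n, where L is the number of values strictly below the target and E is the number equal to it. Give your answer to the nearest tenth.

Count below 0.9: L = 2; count equal: E = 1; n = 23.
Percentile rank = 100·(2 + 0.5·1)/23 = 100·2.5/23 = 10.87.

10.9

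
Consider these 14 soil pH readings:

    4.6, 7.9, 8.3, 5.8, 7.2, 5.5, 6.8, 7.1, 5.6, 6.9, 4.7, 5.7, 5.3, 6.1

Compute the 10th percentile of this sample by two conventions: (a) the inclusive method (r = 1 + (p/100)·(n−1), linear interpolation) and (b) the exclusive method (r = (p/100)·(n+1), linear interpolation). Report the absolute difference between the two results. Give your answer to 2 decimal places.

0.23

Sorted: 4.6, 4.7, 5.3, 5.5, 5.6, 5.7, 5.8, 6.1, 6.8, 6.9, 7.1, 7.2, 7.9, 8.3.
n = 14.
(a) r = 2.3; between ranks 2 (4.7) and 3 (5.3): 4.88.
(b) r = 1.5; between ranks 1 (4.6) and 2 (4.7): 4.65.
|4.88 − 4.65| = 0.23.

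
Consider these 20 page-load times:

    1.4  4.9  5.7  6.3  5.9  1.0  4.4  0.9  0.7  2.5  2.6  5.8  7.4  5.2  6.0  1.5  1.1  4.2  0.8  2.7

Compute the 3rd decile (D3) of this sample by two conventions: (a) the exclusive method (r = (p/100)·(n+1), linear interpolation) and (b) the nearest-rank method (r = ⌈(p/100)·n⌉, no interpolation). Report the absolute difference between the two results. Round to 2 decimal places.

Sorted: 0.7, 0.8, 0.9, 1.0, 1.1, 1.4, 1.5, 2.5, 2.6, 2.7, 4.2, 4.4, 4.9, 5.2, 5.7, 5.8, 5.9, 6.0, 6.3, 7.4.
n = 20.
(a) r = 6.3; between ranks 6 (1.4) and 7 (1.5): 1.43.
(b) the nearest-rank method: rank 6 → 1.4.
|1.43 − 1.4| = 0.03.

0.03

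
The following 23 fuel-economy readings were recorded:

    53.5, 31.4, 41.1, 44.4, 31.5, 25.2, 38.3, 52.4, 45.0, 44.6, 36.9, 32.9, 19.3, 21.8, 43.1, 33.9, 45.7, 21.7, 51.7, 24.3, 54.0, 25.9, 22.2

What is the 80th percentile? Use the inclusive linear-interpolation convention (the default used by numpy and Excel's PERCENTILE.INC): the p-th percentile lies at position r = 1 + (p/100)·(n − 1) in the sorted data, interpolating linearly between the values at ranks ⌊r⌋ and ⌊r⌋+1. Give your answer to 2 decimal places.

Sorted: 19.3, 21.7, 21.8, 22.2, 24.3, 25.2, 25.9, 31.4, 31.5, 32.9, 33.9, 36.9, 38.3, 41.1, 43.1, 44.4, 44.6, 45.0, 45.7, 51.7, 52.4, 53.5, 54.0.
n = 23.
r = 1 + (80/100)·(23 − 1) = 1 + 17.6 = 18.6.
Rank 18 is 45.0 and rank 19 is 45.7.
Interpolate: 45.0 + 0.6·(45.7 − 45.0) = 45.0 + 0.6·0.7 = 45.42.

45.42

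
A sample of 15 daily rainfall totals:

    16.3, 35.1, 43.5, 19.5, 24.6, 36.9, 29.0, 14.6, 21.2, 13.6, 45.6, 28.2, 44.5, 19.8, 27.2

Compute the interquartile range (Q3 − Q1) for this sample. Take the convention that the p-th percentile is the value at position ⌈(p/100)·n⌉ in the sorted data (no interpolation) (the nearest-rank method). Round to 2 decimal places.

Sorted: 13.6, 14.6, 16.3, 19.5, 19.8, 21.2, 24.6, 27.2, 28.2, 29.0, 35.1, 36.9, 43.5, 44.5, 45.6.
n = 15.
P25: rank ⌈25/100·15⌉ = 4 → 19.5.
P75: rank ⌈75/100·15⌉ = 12 → 36.9.
Difference: 36.9 − 19.5 = 17.4.

17.40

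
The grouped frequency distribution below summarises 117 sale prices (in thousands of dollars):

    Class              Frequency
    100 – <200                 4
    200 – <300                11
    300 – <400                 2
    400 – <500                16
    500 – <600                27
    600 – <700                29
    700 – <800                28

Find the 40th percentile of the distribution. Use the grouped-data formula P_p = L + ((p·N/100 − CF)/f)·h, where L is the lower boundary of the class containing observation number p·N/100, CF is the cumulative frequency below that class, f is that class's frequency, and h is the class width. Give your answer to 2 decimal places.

N = 117; target position k = 40/100 · 117 = 46.8.
Cumulative frequencies: 4, 15, 17, 33, 60, 89, 117.
Observation 46.8 falls in the class 500 – <600.
L = 500, CF = 33, f = 27, h = 100.
P40 = 500 + ((46.8 − 33)/27)·100 = 500 + 51.1111 = 551.111.

551.11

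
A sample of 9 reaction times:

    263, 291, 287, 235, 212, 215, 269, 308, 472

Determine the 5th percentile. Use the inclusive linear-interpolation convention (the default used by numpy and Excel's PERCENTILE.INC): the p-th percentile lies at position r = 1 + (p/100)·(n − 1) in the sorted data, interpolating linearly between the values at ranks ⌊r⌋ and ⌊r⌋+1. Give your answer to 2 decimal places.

213.20

Sorted: 212, 215, 235, 263, 269, 287, 291, 308, 472.
n = 9.
r = 1 + (5/100)·(9 − 1) = 1 + 0.4 = 1.4.
Rank 1 is 212 and rank 2 is 215.
Interpolate: 212 + 0.4·(215 − 212) = 212 + 0.4·3 = 213.2.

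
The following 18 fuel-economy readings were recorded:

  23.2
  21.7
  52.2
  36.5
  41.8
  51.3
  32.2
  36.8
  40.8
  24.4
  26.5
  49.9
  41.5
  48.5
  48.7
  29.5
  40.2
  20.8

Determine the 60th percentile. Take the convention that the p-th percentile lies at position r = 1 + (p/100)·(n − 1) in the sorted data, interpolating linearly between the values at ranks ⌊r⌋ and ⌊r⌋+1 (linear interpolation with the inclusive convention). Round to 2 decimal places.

Sorted: 20.8, 21.7, 23.2, 24.4, 26.5, 29.5, 32.2, 36.5, 36.8, 40.2, 40.8, 41.5, 41.8, 48.5, 48.7, 49.9, 51.3, 52.2.
n = 18.
r = 1 + (60/100)·(18 − 1) = 1 + 10.2 = 11.2.
Rank 11 is 40.8 and rank 12 is 41.5.
Interpolate: 40.8 + 0.2·(41.5 − 40.8) = 40.8 + 0.2·0.7 = 40.94.

40.94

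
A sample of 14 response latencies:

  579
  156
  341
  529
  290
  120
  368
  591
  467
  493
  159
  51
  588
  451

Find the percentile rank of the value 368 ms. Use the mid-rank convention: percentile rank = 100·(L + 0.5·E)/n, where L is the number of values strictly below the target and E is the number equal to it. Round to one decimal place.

46.4

Sorted: 51, 120, 156, 159, 290, 341, 368, 451, 467, 493, 529, 579, 588, 591.
Count below 368: L = 6; count equal: E = 1; n = 14.
Percentile rank = 100·(6 + 0.5·1)/14 = 100·6.5/14 = 46.43.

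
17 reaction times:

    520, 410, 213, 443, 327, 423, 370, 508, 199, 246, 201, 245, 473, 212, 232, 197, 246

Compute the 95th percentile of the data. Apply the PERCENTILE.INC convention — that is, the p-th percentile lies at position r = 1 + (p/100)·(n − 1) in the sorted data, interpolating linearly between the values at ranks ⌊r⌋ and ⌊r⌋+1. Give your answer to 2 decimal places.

510.40

Sorted: 197, 199, 201, 212, 213, 232, 245, 246, 246, 327, 370, 410, 423, 443, 473, 508, 520.
n = 17.
r = 1 + (95/100)·(17 − 1) = 1 + 15.2 = 16.2.
Rank 16 is 508 and rank 17 is 520.
Interpolate: 508 + 0.2·(520 − 508) = 508 + 0.2·12 = 510.4.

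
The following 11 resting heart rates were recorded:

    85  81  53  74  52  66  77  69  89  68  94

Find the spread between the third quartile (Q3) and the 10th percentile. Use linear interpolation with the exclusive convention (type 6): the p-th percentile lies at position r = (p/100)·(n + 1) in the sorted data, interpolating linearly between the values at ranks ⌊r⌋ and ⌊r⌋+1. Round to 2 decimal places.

32.80

Sorted: 52, 53, 66, 68, 69, 74, 77, 81, 85, 89, 94.
n = 11.
P10: r = 1.2; ranks 1–2 are 52, 53; interpolating gives 52.2.
P75: r = 9 (integer) → 85.
Difference: 85 − 52.2 = 32.8.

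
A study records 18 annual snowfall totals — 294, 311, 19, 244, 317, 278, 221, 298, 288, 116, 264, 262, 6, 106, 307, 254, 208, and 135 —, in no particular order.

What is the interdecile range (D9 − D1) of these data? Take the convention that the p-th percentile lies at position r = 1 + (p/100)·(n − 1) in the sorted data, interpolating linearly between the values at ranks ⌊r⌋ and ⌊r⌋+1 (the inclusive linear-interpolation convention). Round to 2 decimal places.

228.30

Sorted: 6, 19, 106, 116, 135, 208, 221, 244, 254, 262, 264, 278, 288, 294, 298, 307, 311, 317.
n = 18.
P10: r = 2.7; ranks 2–3 are 19, 106; interpolating gives 79.9.
P90: r = 16.3; ranks 16–17 are 307, 311; interpolating gives 308.2.
Difference: 308.2 − 79.9 = 228.3.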